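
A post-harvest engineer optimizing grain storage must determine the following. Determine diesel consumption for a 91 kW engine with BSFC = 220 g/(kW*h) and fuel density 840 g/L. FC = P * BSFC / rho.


FC = P * BSFC / rho_fuel
   = 91 * 220 / 840
   = 20020 / 840
   = 23.83 L/h


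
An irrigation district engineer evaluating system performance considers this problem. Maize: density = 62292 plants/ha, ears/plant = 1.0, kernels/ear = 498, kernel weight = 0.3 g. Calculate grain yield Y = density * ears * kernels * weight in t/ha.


Y = density * ears * kernels * kw
  = 62292 * 1.0 * 498 * 0.3 g/ha
  = 9306424.80 g/ha
  = 9306.42 kg/ha = 9.31 t/ha


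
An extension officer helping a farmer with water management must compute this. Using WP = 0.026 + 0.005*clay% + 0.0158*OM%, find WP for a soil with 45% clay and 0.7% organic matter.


WP = 0.026 + 0.005*45 + 0.0158*0.7
   = 0.026 + 0.2250 + 0.0111
   = 0.2621


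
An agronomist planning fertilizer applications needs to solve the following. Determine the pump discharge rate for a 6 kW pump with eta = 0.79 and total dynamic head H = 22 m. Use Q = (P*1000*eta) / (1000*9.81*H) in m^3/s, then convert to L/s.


Q = (P * 1000 * eta) / (rho * g * H)
  = (6 * 1000 * 0.79) / (1000 * 9.81 * 22)
  = 4740 / 215820
  = 0.02196 m^3/s = 21.96 L/s


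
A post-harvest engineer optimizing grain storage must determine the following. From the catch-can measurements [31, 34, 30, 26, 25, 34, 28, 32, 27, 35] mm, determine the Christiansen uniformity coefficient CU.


xbar = 302 / 10 = 30.200
sum|xi - xbar| = 30
CU = 100 * (1 - 30 / (10 * 30.200))
   = 100 * (1 - 0.0993)
   = 90.07%


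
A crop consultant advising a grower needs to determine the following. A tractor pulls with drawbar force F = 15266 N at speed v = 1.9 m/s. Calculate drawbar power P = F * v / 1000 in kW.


P = F * v / 1000
  = 15266 * 1.9 / 1000
  = 29005.40 / 1000
  = 29.01 kW


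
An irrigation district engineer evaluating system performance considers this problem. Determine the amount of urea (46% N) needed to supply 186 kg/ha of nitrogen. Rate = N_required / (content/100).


Rate = N_required / (N_content / 100)
     = 186 / (46 / 100)
     = 186 / 0.46
     = 404.35 kg/ha


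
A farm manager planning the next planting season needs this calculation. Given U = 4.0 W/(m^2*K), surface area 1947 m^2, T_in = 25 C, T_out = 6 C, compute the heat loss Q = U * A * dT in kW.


dT = 25 - (6) = 19 K
Q = U * A * dT
  = 4.0 * 1947 * 19
  = 147972 W = 147.97 kW


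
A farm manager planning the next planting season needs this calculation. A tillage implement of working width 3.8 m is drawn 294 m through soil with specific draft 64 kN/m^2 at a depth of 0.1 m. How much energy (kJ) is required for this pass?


E = k * d * w * L
  = 64 * 0.1 * 3.8 * 294
  = 7150.08 kJ


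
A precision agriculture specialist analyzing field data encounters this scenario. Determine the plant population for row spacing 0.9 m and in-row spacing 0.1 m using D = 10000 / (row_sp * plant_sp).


D = 10000 / (row_sp * plant_sp)
  = 10000 / (0.9 * 0.1)
  = 10000 / 0.0900
  = 111111.11 plants/ha


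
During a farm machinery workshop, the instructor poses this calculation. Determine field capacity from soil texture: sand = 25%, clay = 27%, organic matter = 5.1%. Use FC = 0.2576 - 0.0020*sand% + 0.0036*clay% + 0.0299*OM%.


FC = 0.2576 - 0.0020*25 + 0.0036*27 + 0.0299*5.1
   = 0.2576 - 0.0500 + 0.0972 + 0.1525
   = 0.4573


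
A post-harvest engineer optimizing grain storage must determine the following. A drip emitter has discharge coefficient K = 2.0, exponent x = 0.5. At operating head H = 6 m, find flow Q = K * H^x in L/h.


Q = K * H^x
  = 2.0 * 6^0.5
  = 2.0 * 2.4495
  = 4.90 L/h


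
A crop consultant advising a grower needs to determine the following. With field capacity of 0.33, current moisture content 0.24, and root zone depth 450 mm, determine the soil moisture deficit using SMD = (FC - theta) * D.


SMD = (FC - theta) * D
    = (0.33 - 0.24) * 450
    = 0.090 * 450
    = 40.50 mm


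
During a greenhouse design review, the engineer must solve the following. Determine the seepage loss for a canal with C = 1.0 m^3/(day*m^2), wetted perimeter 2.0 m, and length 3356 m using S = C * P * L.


S = C * P * L
  = 1.0 * 2.0 * 3356
  = 6712 m^3/day


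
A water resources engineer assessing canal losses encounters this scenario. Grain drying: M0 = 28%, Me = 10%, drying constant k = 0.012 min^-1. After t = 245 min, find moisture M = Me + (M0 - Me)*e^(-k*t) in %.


M = Me + (M0 - Me) * e^(-k*t)
  = 10 + (28 - 10) * e^(-0.012*245)
  = 10 + 18 * e^(-2.940)
  = 10 + 18 * 0.05287
  = 10 + 0.9516
  = 10.95%


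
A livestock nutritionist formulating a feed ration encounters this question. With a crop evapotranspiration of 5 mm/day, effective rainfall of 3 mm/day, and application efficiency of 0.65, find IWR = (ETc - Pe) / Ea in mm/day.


IWR = (ETc - Pe) / Ea
    = (5 - 3) / 0.65
    = 2 / 0.65
    = 3.08 mm/day


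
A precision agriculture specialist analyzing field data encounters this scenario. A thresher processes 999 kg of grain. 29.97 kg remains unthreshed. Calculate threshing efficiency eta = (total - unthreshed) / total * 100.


eta = (total - unthreshed) / total * 100
    = (999 - 29.97) / 999 * 100
    = 969.03 / 999 * 100
    = 97%


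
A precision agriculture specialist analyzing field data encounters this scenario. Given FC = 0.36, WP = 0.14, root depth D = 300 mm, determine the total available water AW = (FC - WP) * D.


AW = (FC - WP) * D
   = (0.36 - 0.14) * 300
   = 0.22 * 300
   = 66 mm


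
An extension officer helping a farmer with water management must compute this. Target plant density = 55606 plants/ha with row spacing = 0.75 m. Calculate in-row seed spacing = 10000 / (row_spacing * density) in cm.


spacing = 10000 / (row_sp * density)
        = 10000 / (0.75 * 55606)
        = 10000 / 41704.50
        = 0.23978 m = 23.98 cm


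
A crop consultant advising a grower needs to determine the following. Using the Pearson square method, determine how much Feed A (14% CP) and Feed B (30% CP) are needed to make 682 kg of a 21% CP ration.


parts_A = CP_b - target = 30 - 21 = 9
parts_B = target - CP_a = 21 - 14 = 7
total_parts = 9 + 7 = 16
Feed A = 682 * 9 / 16 = 383.63 kg
Feed B = 682 * 7 / 16 = 298.38 kg

383.63 kg


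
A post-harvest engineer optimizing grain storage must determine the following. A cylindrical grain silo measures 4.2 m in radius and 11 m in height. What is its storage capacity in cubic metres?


V = pi * r^2 * h
  = pi * 4.2^2 * 11
  = pi * 17.64 * 11
  = 609.59 m^3


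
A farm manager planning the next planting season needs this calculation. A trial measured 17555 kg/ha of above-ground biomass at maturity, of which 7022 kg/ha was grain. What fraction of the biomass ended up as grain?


HI = grain_yield / biomass
   = 7022 / 17555
   = 0.40


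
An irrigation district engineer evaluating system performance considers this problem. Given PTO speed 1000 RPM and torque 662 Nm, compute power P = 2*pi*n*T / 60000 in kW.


P = 2*pi*n*T / 60000
  = 2*pi * 1000 * 662 / 60000
  = 4159468.67 / 60000
  = 69.32 kW


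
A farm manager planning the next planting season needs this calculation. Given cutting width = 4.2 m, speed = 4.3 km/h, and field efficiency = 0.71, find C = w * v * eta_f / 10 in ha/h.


C = w * v * eta_f / 10
  = 4.2 * 4.3 * 0.71 / 10
  = 12.82 / 10
  = 1.28 ha/h


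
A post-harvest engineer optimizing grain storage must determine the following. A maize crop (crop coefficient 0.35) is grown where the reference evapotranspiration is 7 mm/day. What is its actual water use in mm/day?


ETc = Kc * ET0
    = 0.35 * 7
    = 2.45 mm/day


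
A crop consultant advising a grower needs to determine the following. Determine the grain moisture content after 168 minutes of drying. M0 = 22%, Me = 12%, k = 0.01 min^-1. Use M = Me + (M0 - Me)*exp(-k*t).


M = Me + (M0 - Me) * e^(-k*t)
  = 12 + (22 - 12) * e^(-0.01*168)
  = 12 + 10 * e^(-1.680)
  = 12 + 10 * 0.18637
  = 12 + 1.8637
  = 13.86%


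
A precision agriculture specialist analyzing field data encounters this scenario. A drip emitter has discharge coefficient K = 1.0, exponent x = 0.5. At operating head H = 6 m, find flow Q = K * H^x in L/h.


Q = K * H^x
  = 1.0 * 6^0.5
  = 1.0 * 2.4495
  = 2.45 L/h


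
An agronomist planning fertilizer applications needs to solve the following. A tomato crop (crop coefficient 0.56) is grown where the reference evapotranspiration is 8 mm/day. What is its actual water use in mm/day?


ETc = Kc * ET0
    = 0.56 * 8
    = 4.48 mm/day


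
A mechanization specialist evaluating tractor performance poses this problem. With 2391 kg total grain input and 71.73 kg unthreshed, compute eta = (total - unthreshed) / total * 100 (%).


eta = (total - unthreshed) / total * 100
    = (2391 - 71.73) / 2391 * 100
    = 2319.27 / 2391 * 100
    = 97%


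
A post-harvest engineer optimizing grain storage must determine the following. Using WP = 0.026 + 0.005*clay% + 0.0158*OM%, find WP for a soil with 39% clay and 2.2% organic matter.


WP = 0.026 + 0.005*39 + 0.0158*2.2
   = 0.026 + 0.1950 + 0.0348
   = 0.2558


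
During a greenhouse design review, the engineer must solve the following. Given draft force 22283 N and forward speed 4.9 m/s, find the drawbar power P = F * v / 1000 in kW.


P = F * v / 1000
  = 22283 * 4.9 / 1000
  = 109186.70 / 1000
  = 109.19 kW


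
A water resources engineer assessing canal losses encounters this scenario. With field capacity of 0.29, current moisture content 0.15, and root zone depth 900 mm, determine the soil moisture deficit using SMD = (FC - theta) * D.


SMD = (FC - theta) * D
    = (0.29 - 0.15) * 900
    = 0.140 * 900
    = 126 mm


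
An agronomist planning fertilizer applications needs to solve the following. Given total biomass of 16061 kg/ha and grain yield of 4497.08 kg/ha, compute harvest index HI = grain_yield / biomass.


HI = grain_yield / biomass
   = 4497.08 / 16061
   = 0.28


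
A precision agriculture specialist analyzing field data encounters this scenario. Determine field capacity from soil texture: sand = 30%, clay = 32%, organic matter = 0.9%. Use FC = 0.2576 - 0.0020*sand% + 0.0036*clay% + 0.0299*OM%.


FC = 0.2576 - 0.0020*30 + 0.0036*32 + 0.0299*0.9
   = 0.2576 - 0.0600 + 0.1152 + 0.0269
   = 0.3397


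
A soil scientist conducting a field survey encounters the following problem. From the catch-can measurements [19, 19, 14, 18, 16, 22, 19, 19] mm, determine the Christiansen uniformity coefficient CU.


xbar = 146 / 8 = 18.250
sum|xi - xbar| = 13.500
CU = 100 * (1 - 13.500 / (8 * 18.250))
   = 100 * (1 - 0.0925)
   = 90.75%


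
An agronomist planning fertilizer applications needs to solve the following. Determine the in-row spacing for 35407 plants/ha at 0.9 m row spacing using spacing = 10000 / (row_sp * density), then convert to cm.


spacing = 10000 / (row_sp * density)
        = 10000 / (0.9 * 35407)
        = 10000 / 31866.30
        = 0.31381 m = 31.38 cm


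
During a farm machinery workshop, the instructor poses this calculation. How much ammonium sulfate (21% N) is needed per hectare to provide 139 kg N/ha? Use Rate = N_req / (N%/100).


Rate = N_required / (N_content / 100)
     = 139 / (21 / 100)
     = 139 / 0.21
     = 661.90 kg/ha


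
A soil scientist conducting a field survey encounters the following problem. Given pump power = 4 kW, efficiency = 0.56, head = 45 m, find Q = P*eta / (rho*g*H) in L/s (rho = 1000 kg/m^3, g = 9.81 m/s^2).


Q = (P * 1000 * eta) / (rho * g * H)
  = (4 * 1000 * 0.56) / (1000 * 9.81 * 45)
  = 2240 / 441450
  = 0.00507 m^3/s = 5.07 L/s


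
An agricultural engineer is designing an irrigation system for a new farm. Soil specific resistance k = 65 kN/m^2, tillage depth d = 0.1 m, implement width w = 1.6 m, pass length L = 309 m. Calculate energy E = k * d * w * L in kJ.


E = k * d * w * L
  = 65 * 0.1 * 1.6 * 309
  = 3213.60 kJ


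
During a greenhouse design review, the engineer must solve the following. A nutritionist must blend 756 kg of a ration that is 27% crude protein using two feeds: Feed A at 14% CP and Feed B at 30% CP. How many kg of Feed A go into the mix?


parts_A = CP_b - target = 30 - 27 = 3
parts_B = target - CP_a = 27 - 14 = 13
total_parts = 3 + 13 = 16
Feed A = 756 * 3 / 16 = 141.75 kg
Feed B = 756 * 13 / 16 = 614.25 kg

141.75 kg


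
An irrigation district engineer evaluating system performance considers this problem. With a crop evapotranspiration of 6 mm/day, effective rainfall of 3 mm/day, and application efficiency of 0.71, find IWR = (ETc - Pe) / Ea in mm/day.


IWR = (ETc - Pe) / Ea
    = (6 - 3) / 0.71
    = 3 / 0.71
    = 4.23 mm/day


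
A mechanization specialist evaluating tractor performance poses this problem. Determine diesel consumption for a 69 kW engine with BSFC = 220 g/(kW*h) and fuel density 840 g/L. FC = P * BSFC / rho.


FC = P * BSFC / rho_fuel
   = 69 * 220 / 840
   = 15180 / 840
   = 18.07 L/h


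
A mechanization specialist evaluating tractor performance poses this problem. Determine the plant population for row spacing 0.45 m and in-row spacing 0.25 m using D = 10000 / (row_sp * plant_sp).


D = 10000 / (row_sp * plant_sp)
  = 10000 / (0.45 * 0.25)
  = 10000 / 0.1125
  = 88888.89 plants/ha


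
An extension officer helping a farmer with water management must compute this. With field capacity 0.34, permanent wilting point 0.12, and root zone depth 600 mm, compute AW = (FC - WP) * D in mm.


AW = (FC - WP) * D
   = (0.34 - 0.12) * 600
   = 0.22 * 600
   = 132 mm


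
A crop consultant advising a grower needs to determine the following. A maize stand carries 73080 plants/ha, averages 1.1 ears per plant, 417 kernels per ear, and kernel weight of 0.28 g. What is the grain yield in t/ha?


Y = density * ears * kernels * kw
  = 73080 * 1.1 * 417 * 0.28 g/ha
  = 9386102.88 g/ha
  = 9386.10 kg/ha = 9.39 t/ha


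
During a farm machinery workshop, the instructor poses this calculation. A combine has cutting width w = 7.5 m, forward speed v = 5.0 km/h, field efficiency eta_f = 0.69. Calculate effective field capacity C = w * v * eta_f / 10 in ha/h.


C = w * v * eta_f / 10
  = 7.5 * 5.0 * 0.69 / 10
  = 25.88 / 10
  = 2.59 ha/h


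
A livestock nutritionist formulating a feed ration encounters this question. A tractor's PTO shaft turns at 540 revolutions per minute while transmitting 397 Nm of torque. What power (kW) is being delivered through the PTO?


P = 2*pi*n*T / 60000
  = 2*pi * 540 * 397 / 60000
  = 1346989.27 / 60000
  = 22.45 kW


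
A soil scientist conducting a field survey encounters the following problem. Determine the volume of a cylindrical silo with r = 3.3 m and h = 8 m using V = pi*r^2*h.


V = pi * r^2 * h
  = pi * 3.3^2 * 8
  = pi * 10.89 * 8
  = 273.70 m^3


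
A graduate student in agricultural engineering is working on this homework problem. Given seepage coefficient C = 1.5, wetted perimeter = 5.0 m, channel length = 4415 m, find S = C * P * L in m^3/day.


S = C * P * L
  = 1.5 * 5.0 * 4415
  = 33112.50 m^3/day


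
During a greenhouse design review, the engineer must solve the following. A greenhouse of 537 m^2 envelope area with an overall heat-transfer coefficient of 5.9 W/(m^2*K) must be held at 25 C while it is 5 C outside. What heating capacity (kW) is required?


dT = 25 - (5) = 20 K
Q = U * A * dT
  = 5.9 * 537 * 20
  = 63366 W = 63.37 kW


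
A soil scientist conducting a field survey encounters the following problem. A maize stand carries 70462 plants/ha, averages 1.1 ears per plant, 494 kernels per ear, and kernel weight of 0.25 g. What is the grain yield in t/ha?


Y = density * ears * kernels * kw
  = 70462 * 1.1 * 494 * 0.25 g/ha
  = 9572262.70 g/ha
  = 9572.26 kg/ha = 9.57 t/ha


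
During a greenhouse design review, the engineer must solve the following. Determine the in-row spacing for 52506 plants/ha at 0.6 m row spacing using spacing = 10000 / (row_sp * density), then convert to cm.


spacing = 10000 / (row_sp * density)
        = 10000 / (0.6 * 52506)
        = 10000 / 31503.60
        = 0.31742 m = 31.74 cm


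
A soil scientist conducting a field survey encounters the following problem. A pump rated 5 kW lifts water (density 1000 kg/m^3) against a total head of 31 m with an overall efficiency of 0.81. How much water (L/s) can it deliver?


Q = (P * 1000 * eta) / (rho * g * H)
  = (5 * 1000 * 0.81) / (1000 * 9.81 * 31)
  = 4050 / 304110
  = 0.01332 m^3/s = 13.32 L/s


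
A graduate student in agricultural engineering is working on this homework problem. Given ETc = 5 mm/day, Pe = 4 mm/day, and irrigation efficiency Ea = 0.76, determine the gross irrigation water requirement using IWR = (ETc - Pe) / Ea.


IWR = (ETc - Pe) / Ea
    = (5 - 4) / 0.76
    = 1 / 0.76
    = 1.32 mm/day


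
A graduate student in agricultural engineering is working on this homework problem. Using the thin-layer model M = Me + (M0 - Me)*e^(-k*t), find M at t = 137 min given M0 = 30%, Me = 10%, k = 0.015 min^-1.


M = Me + (M0 - Me) * e^(-k*t)
  = 10 + (30 - 10) * e^(-0.015*137)
  = 10 + 20 * e^(-2.055)
  = 10 + 20 * 0.12809
  = 10 + 2.5619
  = 12.56%


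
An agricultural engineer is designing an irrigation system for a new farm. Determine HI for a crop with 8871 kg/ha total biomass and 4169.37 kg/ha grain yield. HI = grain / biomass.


HI = grain_yield / biomass
   = 4169.37 / 8871
   = 0.47


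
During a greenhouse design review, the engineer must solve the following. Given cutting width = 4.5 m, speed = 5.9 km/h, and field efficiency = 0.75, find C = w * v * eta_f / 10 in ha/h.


C = w * v * eta_f / 10
  = 4.5 * 5.9 * 0.75 / 10
  = 19.91 / 10
  = 1.99 ha/h


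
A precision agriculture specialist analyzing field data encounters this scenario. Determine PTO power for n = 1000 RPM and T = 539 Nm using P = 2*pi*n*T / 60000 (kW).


P = 2*pi*n*T / 60000
  = 2*pi * 1000 * 539 / 60000
  = 3386636.88 / 60000
  = 56.44 kW


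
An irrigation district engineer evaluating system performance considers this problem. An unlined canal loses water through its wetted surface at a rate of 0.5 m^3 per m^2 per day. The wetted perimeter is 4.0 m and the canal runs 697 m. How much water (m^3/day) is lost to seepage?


S = C * P * L
  = 0.5 * 4.0 * 697
  = 1394 m^3/day


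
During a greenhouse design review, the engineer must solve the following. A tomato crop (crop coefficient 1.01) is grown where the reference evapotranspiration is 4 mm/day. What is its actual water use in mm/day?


ETc = Kc * ET0
    = 1.01 * 4
    = 4.04 mm/day


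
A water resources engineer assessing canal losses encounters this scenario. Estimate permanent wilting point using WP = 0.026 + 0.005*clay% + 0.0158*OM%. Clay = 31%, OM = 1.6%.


WP = 0.026 + 0.005*31 + 0.0158*1.6
   = 0.026 + 0.1550 + 0.0253
   = 0.2063


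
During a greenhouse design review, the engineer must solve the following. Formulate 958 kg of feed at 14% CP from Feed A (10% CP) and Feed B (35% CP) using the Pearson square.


parts_A = CP_b - target = 35 - 14 = 21
parts_B = target - CP_a = 14 - 10 = 4
total_parts = 21 + 4 = 25
Feed A = 958 * 21 / 25 = 804.72 kg
Feed B = 958 * 4 / 25 = 153.28 kg

804.72 kg


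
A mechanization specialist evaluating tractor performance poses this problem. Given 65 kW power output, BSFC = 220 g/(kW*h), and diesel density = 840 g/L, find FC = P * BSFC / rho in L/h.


FC = P * BSFC / rho_fuel
   = 65 * 220 / 840
   = 14300 / 840
   = 17.02 L/h


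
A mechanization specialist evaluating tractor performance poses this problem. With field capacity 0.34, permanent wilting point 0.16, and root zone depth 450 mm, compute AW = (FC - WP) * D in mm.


AW = (FC - WP) * D
   = (0.34 - 0.16) * 450
   = 0.18 * 450
   = 81 mm


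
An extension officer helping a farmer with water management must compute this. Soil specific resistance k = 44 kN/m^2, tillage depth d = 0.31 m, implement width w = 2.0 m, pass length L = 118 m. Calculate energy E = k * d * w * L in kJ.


E = k * d * w * L
  = 44 * 0.31 * 2.0 * 118
  = 3219.04 kJ


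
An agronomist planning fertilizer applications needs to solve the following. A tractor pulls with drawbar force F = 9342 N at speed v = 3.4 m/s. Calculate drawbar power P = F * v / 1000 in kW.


P = F * v / 1000
  = 9342 * 3.4 / 1000
  = 31762.80 / 1000
  = 31.76 kW


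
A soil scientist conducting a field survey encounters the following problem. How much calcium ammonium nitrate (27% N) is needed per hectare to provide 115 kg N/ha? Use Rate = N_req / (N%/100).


Rate = N_required / (N_content / 100)
     = 115 / (27 / 100)
     = 115 / 0.27
     = 425.93 kg/ha


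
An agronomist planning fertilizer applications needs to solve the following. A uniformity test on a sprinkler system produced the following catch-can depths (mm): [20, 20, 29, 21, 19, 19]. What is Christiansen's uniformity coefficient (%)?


xbar = 128 / 6 = 21.333
sum|xi - xbar| = 15.333
CU = 100 * (1 - 15.333 / (6 * 21.333))
   = 100 * (1 - 0.1198)
   = 88.02%


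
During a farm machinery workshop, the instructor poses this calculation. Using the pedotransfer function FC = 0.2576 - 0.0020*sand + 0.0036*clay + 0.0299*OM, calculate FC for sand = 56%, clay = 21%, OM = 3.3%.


FC = 0.2576 - 0.0020*56 + 0.0036*21 + 0.0299*3.3
   = 0.2576 - 0.1120 + 0.0756 + 0.0987
   = 0.3199


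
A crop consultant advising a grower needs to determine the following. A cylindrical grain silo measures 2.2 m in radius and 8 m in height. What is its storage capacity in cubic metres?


V = pi * r^2 * h
  = pi * 2.2^2 * 8
  = pi * 4.84 * 8
  = 121.64 m^3


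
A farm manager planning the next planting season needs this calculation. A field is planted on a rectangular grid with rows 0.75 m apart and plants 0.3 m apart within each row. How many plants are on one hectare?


D = 10000 / (row_sp * plant_sp)
  = 10000 / (0.75 * 0.3)
  = 10000 / 0.2250
  = 44444.44 plants/ha


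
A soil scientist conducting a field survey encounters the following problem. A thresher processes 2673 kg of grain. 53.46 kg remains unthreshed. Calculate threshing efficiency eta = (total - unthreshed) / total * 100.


eta = (total - unthreshed) / total * 100
    = (2673 - 53.46) / 2673 * 100
    = 2619.54 / 2673 * 100
    = 98%


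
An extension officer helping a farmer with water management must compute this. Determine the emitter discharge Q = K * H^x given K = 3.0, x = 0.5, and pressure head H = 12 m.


Q = K * H^x
  = 3.0 * 12^0.5
  = 3.0 * 3.4641
  = 10.39 L/h


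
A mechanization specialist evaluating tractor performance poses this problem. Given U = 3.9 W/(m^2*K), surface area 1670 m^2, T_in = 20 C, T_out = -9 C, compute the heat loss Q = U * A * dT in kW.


dT = 20 - (-9) = 29 K
Q = U * A * dT
  = 3.9 * 1670 * 29
  = 188877 W = 188.88 kW


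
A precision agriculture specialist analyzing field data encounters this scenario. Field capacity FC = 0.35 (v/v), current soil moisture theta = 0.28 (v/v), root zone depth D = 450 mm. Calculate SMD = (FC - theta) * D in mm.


SMD = (FC - theta) * D
    = (0.35 - 0.28) * 450
    = 0.070 * 450
    = 31.50 mm


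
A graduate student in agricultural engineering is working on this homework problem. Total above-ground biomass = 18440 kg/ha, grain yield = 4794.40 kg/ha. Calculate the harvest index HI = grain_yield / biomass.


HI = grain_yield / biomass
   = 4794.40 / 18440
   = 0.26


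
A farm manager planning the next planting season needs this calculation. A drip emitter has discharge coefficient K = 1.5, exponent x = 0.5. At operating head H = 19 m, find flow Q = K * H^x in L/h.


Q = K * H^x
  = 1.5 * 19^0.5
  = 1.5 * 4.3589
  = 6.54 L/h


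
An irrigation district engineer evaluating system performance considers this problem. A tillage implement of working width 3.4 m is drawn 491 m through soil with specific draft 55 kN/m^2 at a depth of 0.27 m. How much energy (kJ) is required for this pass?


E = k * d * w * L
  = 55 * 0.27 * 3.4 * 491
  = 24790.59 kJ


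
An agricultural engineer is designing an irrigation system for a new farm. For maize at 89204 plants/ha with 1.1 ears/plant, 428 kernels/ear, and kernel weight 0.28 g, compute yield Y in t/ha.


Y = density * ears * kernels * kw
  = 89204 * 1.1 * 428 * 0.28 g/ha
  = 11759228.10 g/ha
  = 11759.23 kg/ha = 11.76 t/ha


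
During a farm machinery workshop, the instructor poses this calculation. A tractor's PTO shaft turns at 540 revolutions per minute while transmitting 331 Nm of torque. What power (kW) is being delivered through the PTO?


P = 2*pi*n*T / 60000
  = 2*pi * 540 * 331 / 60000
  = 1123056.54 / 60000
  = 18.72 kW


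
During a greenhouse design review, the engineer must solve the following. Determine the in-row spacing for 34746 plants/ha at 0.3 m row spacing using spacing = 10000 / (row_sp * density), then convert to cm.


spacing = 10000 / (row_sp * density)
        = 10000 / (0.3 * 34746)
        = 10000 / 10423.80
        = 0.95934 m = 95.93 cm


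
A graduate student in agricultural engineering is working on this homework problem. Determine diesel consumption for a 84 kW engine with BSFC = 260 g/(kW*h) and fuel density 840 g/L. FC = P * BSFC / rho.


FC = P * BSFC / rho_fuel
   = 84 * 260 / 840
   = 21840 / 840
   = 26 L/h


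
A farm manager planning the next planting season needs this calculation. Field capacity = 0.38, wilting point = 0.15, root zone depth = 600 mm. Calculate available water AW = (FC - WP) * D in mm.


AW = (FC - WP) * D
   = (0.38 - 0.15) * 600
   = 0.23 * 600
   = 138 mm


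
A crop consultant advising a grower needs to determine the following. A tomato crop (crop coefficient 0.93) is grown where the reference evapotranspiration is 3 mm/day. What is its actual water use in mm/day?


ETc = Kc * ET0
    = 0.93 * 3
    = 2.79 mm/day


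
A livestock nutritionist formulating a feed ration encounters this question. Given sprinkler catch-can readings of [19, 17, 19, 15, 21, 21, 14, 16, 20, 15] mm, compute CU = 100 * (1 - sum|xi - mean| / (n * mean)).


xbar = 177 / 10 = 17.700
sum|xi - xbar| = 23
CU = 100 * (1 - 23 / (10 * 17.700))
   = 100 * (1 - 0.1299)
   = 87.01%


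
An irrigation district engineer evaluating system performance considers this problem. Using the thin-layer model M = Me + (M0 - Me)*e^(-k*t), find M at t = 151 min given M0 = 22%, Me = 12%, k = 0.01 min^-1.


M = Me + (M0 - Me) * e^(-k*t)
  = 12 + (22 - 12) * e^(-0.01*151)
  = 12 + 10 * e^(-1.510)
  = 12 + 10 * 0.22091
  = 12 + 2.2091
  = 14.21%


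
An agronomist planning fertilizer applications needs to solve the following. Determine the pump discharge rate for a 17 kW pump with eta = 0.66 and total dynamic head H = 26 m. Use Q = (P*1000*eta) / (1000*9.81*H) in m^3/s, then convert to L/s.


Q = (P * 1000 * eta) / (rho * g * H)
  = (17 * 1000 * 0.66) / (1000 * 9.81 * 26)
  = 11220 / 255060
  = 0.04399 m^3/s = 43.99 L/s


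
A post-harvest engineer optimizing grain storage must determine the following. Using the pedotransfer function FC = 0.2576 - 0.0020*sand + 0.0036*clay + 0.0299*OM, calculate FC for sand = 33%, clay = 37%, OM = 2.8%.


FC = 0.2576 - 0.0020*33 + 0.0036*37 + 0.0299*2.8
   = 0.2576 - 0.0660 + 0.1332 + 0.0837
   = 0.4085


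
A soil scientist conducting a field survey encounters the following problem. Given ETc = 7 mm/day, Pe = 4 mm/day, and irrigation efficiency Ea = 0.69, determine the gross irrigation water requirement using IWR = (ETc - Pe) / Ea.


IWR = (ETc - Pe) / Ea
    = (7 - 4) / 0.69
    = 3 / 0.69
    = 4.35 mm/day


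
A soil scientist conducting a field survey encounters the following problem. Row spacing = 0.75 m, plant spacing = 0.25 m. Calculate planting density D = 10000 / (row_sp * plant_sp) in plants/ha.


D = 10000 / (row_sp * plant_sp)
  = 10000 / (0.75 * 0.25)
  = 10000 / 0.1875
  = 53333.33 plants/ha


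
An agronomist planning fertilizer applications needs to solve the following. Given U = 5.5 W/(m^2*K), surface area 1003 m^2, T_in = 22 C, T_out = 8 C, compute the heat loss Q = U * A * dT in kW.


dT = 22 - (8) = 14 K
Q = U * A * dT
  = 5.5 * 1003 * 14
  = 77231 W = 77.23 kW


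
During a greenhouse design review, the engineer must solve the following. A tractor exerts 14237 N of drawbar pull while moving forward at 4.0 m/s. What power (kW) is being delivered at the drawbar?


P = F * v / 1000
  = 14237 * 4.0 / 1000
  = 56948 / 1000
  = 56.95 kW


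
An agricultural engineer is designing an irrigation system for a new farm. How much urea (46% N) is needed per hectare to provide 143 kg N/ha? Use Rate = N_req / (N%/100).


Rate = N_required / (N_content / 100)
     = 143 / (46 / 100)
     = 143 / 0.46
     = 310.87 kg/ha


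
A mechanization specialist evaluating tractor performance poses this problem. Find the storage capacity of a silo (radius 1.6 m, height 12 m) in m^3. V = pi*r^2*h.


V = pi * r^2 * h
  = pi * 1.6^2 * 12
  = pi * 2.56 * 12
  = 96.51 m^3


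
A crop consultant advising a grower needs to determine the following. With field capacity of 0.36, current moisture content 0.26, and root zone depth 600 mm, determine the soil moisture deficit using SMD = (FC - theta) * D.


SMD = (FC - theta) * D
    = (0.36 - 0.26) * 600
    = 0.100 * 600
    = 60 mm


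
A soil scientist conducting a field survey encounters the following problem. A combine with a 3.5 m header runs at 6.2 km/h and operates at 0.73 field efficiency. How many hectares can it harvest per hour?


C = w * v * eta_f / 10
  = 3.5 * 6.2 * 0.73 / 10
  = 15.84 / 10
  = 1.58 ha/h


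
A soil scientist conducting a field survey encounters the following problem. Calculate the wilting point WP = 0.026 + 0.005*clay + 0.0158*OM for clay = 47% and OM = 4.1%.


WP = 0.026 + 0.005*47 + 0.0158*4.1
   = 0.026 + 0.2350 + 0.0648
   = 0.3258


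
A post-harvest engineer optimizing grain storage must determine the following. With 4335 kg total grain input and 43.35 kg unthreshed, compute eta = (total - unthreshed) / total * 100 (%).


eta = (total - unthreshed) / total * 100
    = (4335 - 43.35) / 4335 * 100
    = 4291.65 / 4335 * 100
    = 99%


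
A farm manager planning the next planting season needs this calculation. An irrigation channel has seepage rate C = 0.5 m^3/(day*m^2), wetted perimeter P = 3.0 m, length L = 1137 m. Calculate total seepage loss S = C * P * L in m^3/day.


S = C * P * L
  = 0.5 * 3.0 * 1137
  = 1705.50 m^3/day


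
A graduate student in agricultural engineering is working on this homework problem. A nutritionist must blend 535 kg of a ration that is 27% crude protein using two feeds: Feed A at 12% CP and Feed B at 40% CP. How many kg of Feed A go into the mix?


parts_A = CP_b - target = 40 - 27 = 13
parts_B = target - CP_a = 27 - 12 = 15
total_parts = 13 + 15 = 28
Feed A = 535 * 13 / 28 = 248.39 kg
Feed B = 535 * 15 / 28 = 286.61 kg

248.39 kg


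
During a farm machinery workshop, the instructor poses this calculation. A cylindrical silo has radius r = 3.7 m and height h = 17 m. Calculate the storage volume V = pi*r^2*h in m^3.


V = pi * r^2 * h
  = pi * 3.7^2 * 17
  = pi * 13.69 * 17
  = 731.14 m^3


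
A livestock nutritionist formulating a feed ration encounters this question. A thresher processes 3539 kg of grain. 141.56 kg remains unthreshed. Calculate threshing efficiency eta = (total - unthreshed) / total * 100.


eta = (total - unthreshed) / total * 100
    = (3539 - 141.56) / 3539 * 100
    = 3397.44 / 3539 * 100
    = 96%


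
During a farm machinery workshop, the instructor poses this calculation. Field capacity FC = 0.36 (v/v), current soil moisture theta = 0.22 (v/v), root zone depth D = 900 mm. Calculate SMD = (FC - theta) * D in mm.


SMD = (FC - theta) * D
    = (0.36 - 0.22) * 900
    = 0.140 * 900
    = 126 mm


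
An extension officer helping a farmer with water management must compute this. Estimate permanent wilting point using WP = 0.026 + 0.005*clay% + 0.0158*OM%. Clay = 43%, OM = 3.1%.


WP = 0.026 + 0.005*43 + 0.0158*3.1
   = 0.026 + 0.2150 + 0.0490
   = 0.2900


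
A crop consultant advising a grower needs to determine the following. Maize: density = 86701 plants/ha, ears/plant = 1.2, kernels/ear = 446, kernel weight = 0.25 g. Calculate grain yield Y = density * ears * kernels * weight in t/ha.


Y = density * ears * kernels * kw
  = 86701 * 1.2 * 446 * 0.25 g/ha
  = 11600593.80 g/ha
  = 11600.59 kg/ha = 11.60 t/ha


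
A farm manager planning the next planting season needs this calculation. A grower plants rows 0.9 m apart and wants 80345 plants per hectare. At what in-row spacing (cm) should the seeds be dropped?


spacing = 10000 / (row_sp * density)
        = 10000 / (0.9 * 80345)
        = 10000 / 72310.50
        = 0.13829 m = 13.83 cm


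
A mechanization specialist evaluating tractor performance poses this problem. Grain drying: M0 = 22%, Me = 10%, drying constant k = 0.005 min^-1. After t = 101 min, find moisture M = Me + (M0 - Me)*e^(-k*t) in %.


M = Me + (M0 - Me) * e^(-k*t)
  = 10 + (22 - 10) * e^(-0.005*101)
  = 10 + 12 * e^(-0.505)
  = 10 + 12 * 0.60351
  = 10 + 7.2421
  = 17.24%


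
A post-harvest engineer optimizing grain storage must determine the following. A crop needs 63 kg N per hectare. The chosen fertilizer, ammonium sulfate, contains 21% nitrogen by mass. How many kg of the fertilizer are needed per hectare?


Rate = N_required / (N_content / 100)
     = 63 / (21 / 100)
     = 63 / 0.21
     = 300 kg/ha


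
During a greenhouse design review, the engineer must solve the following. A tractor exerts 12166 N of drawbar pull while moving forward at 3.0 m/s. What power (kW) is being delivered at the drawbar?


P = F * v / 1000
  = 12166 * 3.0 / 1000
  = 36498 / 1000
  = 36.50 kW


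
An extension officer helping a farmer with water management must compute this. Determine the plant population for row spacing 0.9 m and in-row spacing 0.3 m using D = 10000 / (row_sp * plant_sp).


D = 10000 / (row_sp * plant_sp)
  = 10000 / (0.9 * 0.3)
  = 10000 / 0.2700
  = 37037.04 plants/ha


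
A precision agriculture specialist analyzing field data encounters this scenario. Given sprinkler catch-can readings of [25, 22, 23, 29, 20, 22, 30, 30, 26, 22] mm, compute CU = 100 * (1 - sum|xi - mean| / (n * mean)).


xbar = 249 / 10 = 24.900
sum|xi - xbar| = 31
CU = 100 * (1 - 31 / (10 * 24.900))
   = 100 * (1 - 0.1245)
   = 87.55%


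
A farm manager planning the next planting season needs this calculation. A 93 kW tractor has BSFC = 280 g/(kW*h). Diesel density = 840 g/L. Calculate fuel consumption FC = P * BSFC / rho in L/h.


FC = P * BSFC / rho_fuel
   = 93 * 280 / 840
   = 26040 / 840
   = 31 L/h


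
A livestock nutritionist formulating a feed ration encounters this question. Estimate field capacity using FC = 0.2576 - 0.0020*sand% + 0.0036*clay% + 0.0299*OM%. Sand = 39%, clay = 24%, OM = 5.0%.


FC = 0.2576 - 0.0020*39 + 0.0036*24 + 0.0299*5.0
   = 0.2576 - 0.0780 + 0.0864 + 0.1495
   = 0.4155


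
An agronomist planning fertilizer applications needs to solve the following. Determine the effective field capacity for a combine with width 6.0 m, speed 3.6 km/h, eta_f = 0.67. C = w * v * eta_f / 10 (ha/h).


C = w * v * eta_f / 10
  = 6.0 * 3.6 * 0.67 / 10
  = 14.47 / 10
  = 1.45 ha/h


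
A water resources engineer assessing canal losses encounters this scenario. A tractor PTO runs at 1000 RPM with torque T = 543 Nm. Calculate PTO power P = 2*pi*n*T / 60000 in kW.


P = 2*pi*n*T / 60000
  = 2*pi * 1000 * 543 / 60000
  = 3411769.62 / 60000
  = 56.86 kW


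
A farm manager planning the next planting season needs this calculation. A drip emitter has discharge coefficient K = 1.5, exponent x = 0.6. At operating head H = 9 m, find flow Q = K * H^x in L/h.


Q = K * H^x
  = 1.5 * 9^0.6
  = 1.5 * 3.7372
  = 5.61 L/h


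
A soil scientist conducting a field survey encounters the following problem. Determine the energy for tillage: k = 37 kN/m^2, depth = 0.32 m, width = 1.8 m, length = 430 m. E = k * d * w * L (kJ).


E = k * d * w * L
  = 37 * 0.32 * 1.8 * 430
  = 9164.16 kJ


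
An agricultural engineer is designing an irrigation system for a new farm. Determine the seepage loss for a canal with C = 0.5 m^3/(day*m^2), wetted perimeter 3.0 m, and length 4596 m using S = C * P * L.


S = C * P * L
  = 0.5 * 3.0 * 4596
  = 6894 m^3/day


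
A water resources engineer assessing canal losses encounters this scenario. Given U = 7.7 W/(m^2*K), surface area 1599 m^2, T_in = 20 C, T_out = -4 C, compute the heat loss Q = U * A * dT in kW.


dT = 20 - (-4) = 24 K
Q = U * A * dT
  = 7.7 * 1599 * 24
  = 295495.20 W = 295.50 kW


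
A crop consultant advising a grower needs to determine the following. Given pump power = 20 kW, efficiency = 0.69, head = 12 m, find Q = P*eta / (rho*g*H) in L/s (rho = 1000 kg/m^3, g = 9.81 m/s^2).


Q = (P * 1000 * eta) / (rho * g * H)
  = (20 * 1000 * 0.69) / (1000 * 9.81 * 12)
  = 13800 / 117720
  = 0.11723 m^3/s = 117.23 L/s


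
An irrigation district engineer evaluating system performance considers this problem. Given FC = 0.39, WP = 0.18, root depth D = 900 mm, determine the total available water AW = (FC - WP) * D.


AW = (FC - WP) * D
   = (0.39 - 0.18) * 900
   = 0.21 * 900
   = 189 mm


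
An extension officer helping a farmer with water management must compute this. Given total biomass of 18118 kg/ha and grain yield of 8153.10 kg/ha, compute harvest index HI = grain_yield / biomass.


HI = grain_yield / biomass
   = 8153.10 / 18118
   = 0.45


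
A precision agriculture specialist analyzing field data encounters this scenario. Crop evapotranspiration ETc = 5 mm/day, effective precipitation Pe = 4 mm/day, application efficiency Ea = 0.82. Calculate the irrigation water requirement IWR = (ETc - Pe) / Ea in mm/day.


IWR = (ETc - Pe) / Ea
    = (5 - 4) / 0.82
    = 1 / 0.82
    = 1.22 mm/day


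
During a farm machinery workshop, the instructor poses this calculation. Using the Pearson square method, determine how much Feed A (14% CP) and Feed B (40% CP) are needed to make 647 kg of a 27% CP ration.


parts_A = CP_b - target = 40 - 27 = 13
parts_B = target - CP_a = 27 - 14 = 13
total_parts = 13 + 13 = 26
Feed A = 647 * 13 / 26 = 323.50 kg
Feed B = 647 * 13 / 26 = 323.50 kg


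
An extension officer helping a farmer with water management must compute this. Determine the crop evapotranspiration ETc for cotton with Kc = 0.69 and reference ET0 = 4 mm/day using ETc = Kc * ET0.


ETc = Kc * ET0
    = 0.69 * 4
    = 2.76 mm/day


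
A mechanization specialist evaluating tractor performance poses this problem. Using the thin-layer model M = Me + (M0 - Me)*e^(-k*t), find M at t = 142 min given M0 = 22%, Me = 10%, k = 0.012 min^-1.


M = Me + (M0 - Me) * e^(-k*t)
  = 10 + (22 - 10) * e^(-0.012*142)
  = 10 + 12 * e^(-1.704)
  = 10 + 12 * 0.18195
  = 10 + 2.1835
  = 12.18%


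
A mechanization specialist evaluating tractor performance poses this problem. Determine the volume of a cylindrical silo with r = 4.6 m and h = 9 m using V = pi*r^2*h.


V = pi * r^2 * h
  = pi * 4.6^2 * 9
  = pi * 21.16 * 9
  = 598.28 m^3


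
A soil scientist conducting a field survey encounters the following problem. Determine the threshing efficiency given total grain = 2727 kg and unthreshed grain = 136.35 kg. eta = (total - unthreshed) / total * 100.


eta = (total - unthreshed) / total * 100
    = (2727 - 136.35) / 2727 * 100
    = 2590.65 / 2727 * 100
    = 95%


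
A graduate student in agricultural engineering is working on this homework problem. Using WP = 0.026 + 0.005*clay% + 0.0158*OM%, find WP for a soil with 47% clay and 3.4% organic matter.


WP = 0.026 + 0.005*47 + 0.0158*3.4
   = 0.026 + 0.2350 + 0.0537
   = 0.3147
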